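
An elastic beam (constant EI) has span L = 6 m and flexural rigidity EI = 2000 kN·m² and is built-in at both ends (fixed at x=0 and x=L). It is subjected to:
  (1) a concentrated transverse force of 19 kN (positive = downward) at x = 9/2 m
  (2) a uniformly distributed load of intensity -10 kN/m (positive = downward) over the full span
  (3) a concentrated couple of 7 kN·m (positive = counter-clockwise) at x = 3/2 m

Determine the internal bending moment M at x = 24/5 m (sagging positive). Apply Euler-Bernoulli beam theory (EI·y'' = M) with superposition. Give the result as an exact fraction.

Load 1 — point force P=19 kN at a=9/2 m (b=L-a=3/2):
  M_1 = Pa²(a+3b)(L-x)/L³ - Pa²b/L²  [x>a] = 19·(9/2)²·((9/2)+3·(3/2))·(6-(24/5))/6³ - 19·(9/2)²·(3/2)/6² = 513/160 kN·m
Load 2 — uniform load w=-10 kN/m over full span:
  M_2 = wLx/2 - wL²/12 - wx²/2 = (-10)·6·(24/5)/2 - (-10)·6²/12 - (-10)·(24/5)²/2 = 6/5 kN·m
Load 3 — applied couple M₀=7 kN·m at a=3/2 m (b=L-a=9/2):
  M_3 = R_Ax - M_A - M₀  [x>a] with R_A=21/16, M_A=-21/16 = (21/16)·(24/5) - (-21/16) - 7 = 49/80 kN·m
Superposition: M = Σ M_i = 803/160 kN·m ≈ 5.018750 kN·m

M(24/5) = 803/160 kN·m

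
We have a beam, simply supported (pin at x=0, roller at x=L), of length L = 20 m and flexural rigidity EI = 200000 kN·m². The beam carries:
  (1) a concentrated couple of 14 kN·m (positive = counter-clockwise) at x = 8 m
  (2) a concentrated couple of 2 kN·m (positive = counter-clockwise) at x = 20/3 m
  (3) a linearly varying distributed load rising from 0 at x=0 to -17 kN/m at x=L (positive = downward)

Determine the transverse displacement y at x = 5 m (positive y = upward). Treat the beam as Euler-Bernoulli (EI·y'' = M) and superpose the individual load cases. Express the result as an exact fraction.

Load 1 — applied couple M₀=14 kN·m at a=8 m (b=L-a=12):
  y_1 = (M₀x³/(6L)+C₁x)/EI  [x≤a] with C₁=M₀(3b²-L²)/(6L)=56/15 = (14·5³/(6·20)+(56/15)·5)/200000 = 133/800000 m
Load 2 — applied couple M₀=2 kN·m at a=20/3 m (b=L-a=40/3):
  y_2 = (M₀x³/(6L)+C₁x)/EI  [x≤a] with C₁=M₀(3b²-L²)/(6L)=20/9 = (2·5³/(6·20)+(20/9)·5)/200000 = 19/288000 m
Load 3 — triangular load w₀=-17 kN/m (0→w₀ over full span):
  y_3 = -w₀x(7L⁴-10L²x²+3x⁴)/(360LEI) = -(-17)·5·(7·20⁴-10·20²·5²+3·5⁴)/(360·20·200000) = 1853/30720 m
Superposition: y = Σ y_i = 3487751/57600000 m ≈ 0.060551 m

y(5) = 3487751/57600000 m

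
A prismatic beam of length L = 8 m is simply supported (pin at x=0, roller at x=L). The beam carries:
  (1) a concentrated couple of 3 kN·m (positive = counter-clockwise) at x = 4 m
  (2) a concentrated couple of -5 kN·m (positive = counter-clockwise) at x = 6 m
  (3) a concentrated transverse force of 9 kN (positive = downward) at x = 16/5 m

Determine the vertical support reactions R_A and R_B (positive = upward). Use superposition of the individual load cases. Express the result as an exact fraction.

R_A = 103/20 kN, R_B = 77/20 kN

Load 1 — applied couple M₀=3 kN·m at a=4 m (b=L-a=4):
  R_A = M₀/L = 3/8 kN
  R_B = -M₀/L = -3/8 kN
Load 2 — applied couple M₀=-5 kN·m at a=6 m (b=L-a=2):
  R_A = M₀/L = (-5)/8 = -5/8 kN
  R_B = -M₀/L = -(-5)/8 = 5/8 kN
Load 3 — point force P=9 kN at a=16/5 m (b=L-a=24/5):
  R_A = Pb/L = 9·(24/5)/8 = 27/5 kN
  R_B = Pa/L = 9·(16/5)/8 = 18/5 kN
Superposition: R_A = 103/20 kN, R_B = 77/20 kN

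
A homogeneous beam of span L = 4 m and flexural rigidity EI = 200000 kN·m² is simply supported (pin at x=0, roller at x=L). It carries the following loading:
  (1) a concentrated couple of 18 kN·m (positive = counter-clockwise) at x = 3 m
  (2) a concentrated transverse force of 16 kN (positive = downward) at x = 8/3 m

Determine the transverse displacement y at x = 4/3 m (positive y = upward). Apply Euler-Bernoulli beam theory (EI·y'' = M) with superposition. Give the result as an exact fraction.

y(4/3) = -6311/48600000 m

Load 1 — applied couple M₀=18 kN·m at a=3 m (b=L-a=1):
  y_1 = (M₀x³/(6L)+C₁x)/EI  [x≤a] with C₁=M₀(3b²-L²)/(6L)=-39/4 = (18·(4/3)³/(6·4)+(-39/4)·(4/3))/200000 = -101/1800000 m
Load 2 — point force P=16 kN at a=8/3 m (b=L-a=4/3):
  y_2 = -Pbx(L²-b²-x²)/(6LEI)  [x≤a] = -16·(4/3)·(4/3)·(4²-(4/3)²-(4/3)²)/(6·4·200000) = -56/759375 m
Superposition: y = Σ y_i = -6311/48600000 m ≈ -0.000130 m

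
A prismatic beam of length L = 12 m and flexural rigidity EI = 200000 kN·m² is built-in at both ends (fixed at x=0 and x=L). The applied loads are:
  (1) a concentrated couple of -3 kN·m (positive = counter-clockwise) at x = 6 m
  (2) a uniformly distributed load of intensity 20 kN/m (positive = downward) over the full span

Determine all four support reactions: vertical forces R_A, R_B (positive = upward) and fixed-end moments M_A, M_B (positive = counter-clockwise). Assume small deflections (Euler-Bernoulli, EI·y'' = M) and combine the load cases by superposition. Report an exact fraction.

Load 1 — applied couple M₀=-3 kN·m at a=6 m (b=L-a=6):
  R_A = 6M₀ab/L³ = 6·(-3)·6·6/12³ = -3/8 kN
  M_A = M₀b(2a-b)/L² = (-3)·6·(2·6-6)/12² = -3/4 kN·m
  R_B = -6M₀ab/L³ = -6·(-3)·6·6/12³ = 3/8 kN
  M_B = M₀a(2b-a)/L² = (-3)·6·(2·6-6)/12² = -3/4 kN·m
Load 2 — uniform load w=20 kN/m over full span:
  R_A = wL/2 = 20·12/2 = 120 kN
  M_A = wL²/12 = 20·12²/12 = 240 kN·m
  R_B = wL/2 = 20·12/2 = 120 kN
  M_B = -wL²/12 = -20·12²/12 = -240 kN·m
Superposition: R_A = 957/8 kN, M_A = 957/4 kN·m, R_B = 963/8 kN, M_B = -963/4 kN·m

R_A = 957/8 kN, M_A = 957/4 kN·m, R_B = 963/8 kN, M_B = -963/4 kN·m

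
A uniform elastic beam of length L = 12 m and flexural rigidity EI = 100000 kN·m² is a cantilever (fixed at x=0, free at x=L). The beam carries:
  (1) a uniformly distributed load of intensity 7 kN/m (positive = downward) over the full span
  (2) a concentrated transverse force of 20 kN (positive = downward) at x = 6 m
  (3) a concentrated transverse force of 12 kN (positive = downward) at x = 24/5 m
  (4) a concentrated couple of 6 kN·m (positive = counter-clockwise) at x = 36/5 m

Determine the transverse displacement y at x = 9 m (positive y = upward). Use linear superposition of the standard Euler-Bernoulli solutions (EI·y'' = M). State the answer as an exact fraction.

y(9) = -15429321/100000000 m

Load 1 — uniform load w=7 kN/m over full span:
  y_1 = -wx²(x²-4Lx+6L²)/(24EI) = -7·9²·(9²-4·12·9+6·12²)/(24·100000) = -96957/800000 m
Load 2 — point force P=20 kN at a=6 m (b=L-a=6):
  y_2 = -Pa²(3x-a)/(6EI)  [x>a] = -20·6²·(3·9-6)/(6·100000) = -63/2500 m
Load 3 — point force P=12 kN at a=24/5 m (b=L-a=36/5):
  y_3 = -Pa²(3x-a)/(6EI)  [x>a] = -12·(24/5)²·(3·9-(24/5))/(6·100000) = -3996/390625 m
Load 4 — applied couple M₀=6 kN·m at a=36/5 m (b=L-a=24/5):
  y_4 = M₀a(2x-a)/(2EI)  [x>a] = 6·(36/5)·(2·9-(36/5))/(2·100000) = 729/312500 m
Superposition: y = Σ y_i = -15429321/100000000 m ≈ -0.154293 m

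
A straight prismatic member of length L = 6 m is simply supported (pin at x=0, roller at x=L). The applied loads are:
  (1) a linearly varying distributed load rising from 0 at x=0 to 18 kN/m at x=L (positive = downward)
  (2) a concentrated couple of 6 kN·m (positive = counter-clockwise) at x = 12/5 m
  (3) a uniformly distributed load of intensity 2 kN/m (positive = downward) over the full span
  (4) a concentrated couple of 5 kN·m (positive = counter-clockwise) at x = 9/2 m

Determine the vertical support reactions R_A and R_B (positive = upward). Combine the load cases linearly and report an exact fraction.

Load 1 — triangular load w₀=18 kN/m (0→w₀ over full span):
  R_A = w₀L/6 = 18·6/6 = 18 kN
  R_B = w₀L/3 = 18·6/3 = 36 kN
Load 2 — applied couple M₀=6 kN·m at a=12/5 m (b=L-a=18/5):
  R_A = M₀/L = 6/6 = 1 kN
  R_B = -M₀/L = -6/6 = -1 kN
Load 3 — uniform load w=2 kN/m over full span:
  R_A = wL/2 = 2·6/2 = 6 kN
  R_B = wL/2 = 2·6/2 = 6 kN
Load 4 — applied couple M₀=5 kN·m at a=9/2 m (b=L-a=3/2):
  R_A = M₀/L = 5/6 kN
  R_B = -M₀/L = -5/6 kN
Superposition: R_A = 155/6 kN, R_B = 241/6 kN

R_A = 155/6 kN, R_B = 241/6 kN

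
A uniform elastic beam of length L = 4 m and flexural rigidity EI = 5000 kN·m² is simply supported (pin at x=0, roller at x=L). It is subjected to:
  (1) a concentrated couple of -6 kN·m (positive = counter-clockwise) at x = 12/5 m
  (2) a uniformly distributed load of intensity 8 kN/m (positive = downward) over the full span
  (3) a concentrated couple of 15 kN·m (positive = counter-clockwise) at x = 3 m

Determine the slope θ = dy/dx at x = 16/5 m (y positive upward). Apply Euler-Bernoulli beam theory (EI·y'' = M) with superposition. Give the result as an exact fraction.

Load 1 — applied couple M₀=-6 kN·m at a=12/5 m (b=L-a=8/5):
  θ_1 = (M₀x²/(2L)-M₀(x-a)+C₁)/EI  [x>a] with C₁=M₀(3b²-L²)/(6L)=52/25 = ((-6)·(16/5)²/(2·4)-(-6)·((16/5)-(12/5))+(52/25))/5000 = -1/6250 rad
Load 2 — uniform load w=8 kN/m over full span:
  θ_2 = -w(L³-6Lx²+4x³)/(24EI) = -8·(4³-6·4·(16/5)²+4·(16/5)³)/(24·5000) = 264/78125 rad
Load 3 — applied couple M₀=15 kN·m at a=3 m (b=L-a=1):
  θ_3 = (M₀x²/(2L)-M₀(x-a)+C₁)/EI  [x>a] with C₁=M₀(3b²-L²)/(6L)=-65/8 = (15·(16/5)²/(2·4)-15·((16/5)-3)+(-65/8))/5000 = 323/200000 rad
Superposition: θ = Σ θ_i = 24171/5000000 rad ≈ 0.004834 rad

θ(16/5) = 24171/5000000 rad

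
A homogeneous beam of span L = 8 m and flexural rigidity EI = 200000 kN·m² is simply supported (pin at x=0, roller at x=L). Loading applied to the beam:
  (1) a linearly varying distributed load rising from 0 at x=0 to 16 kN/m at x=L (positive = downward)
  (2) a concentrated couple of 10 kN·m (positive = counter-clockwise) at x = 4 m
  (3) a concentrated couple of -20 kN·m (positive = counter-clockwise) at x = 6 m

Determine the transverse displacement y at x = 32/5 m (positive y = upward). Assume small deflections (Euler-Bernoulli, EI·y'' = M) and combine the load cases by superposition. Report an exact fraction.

Load 1 — triangular load w₀=16 kN/m (0→w₀ over full span):
  y_1 = -w₀x(7L⁴-10L²x²+3x⁴)/(360LEI) = -16·(32/5)·(7·8⁴-10·8²·(32/5)²+3·(32/5)⁴)/(360·8·200000) = -65024/48828125 m
Load 2 — applied couple M₀=10 kN·m at a=4 m (b=L-a=4):
  y_2 = (M₀x³/(6L)-M₀(x-a)²/2+C₁x)/EI  [x>a] with C₁=M₀(3b²-L²)/(6L)=-10/3 = (10·(32/5)³/(6·8)-10·((32/5)-4)²/2+(-10/3)·(32/5))/200000 = 7/312500 m
Load 3 — applied couple M₀=-20 kN·m at a=6 m (b=L-a=2):
  y_3 = (M₀x³/(6L)-M₀(x-a)²/2+C₁x)/EI  [x>a] with C₁=M₀(3b²-L²)/(6L)=65/3 = ((-20)·(32/5)³/(6·8)-(-20)·((32/5)-6)²/2+(65/3)·(32/5))/200000 = 97/625000 m
Superposition: y = Σ y_i = -450817/390625000 m ≈ -0.001154 m

y(32/5) = -450817/390625000 m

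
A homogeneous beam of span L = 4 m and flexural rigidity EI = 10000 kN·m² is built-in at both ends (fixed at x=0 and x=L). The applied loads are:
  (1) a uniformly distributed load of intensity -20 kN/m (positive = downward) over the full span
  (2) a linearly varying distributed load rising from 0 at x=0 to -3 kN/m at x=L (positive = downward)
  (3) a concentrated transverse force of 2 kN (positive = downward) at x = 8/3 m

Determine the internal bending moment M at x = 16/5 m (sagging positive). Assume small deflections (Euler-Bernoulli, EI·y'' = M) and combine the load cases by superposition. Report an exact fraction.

M(16/5) = 376/375 kN·m

Load 1 — uniform load w=-20 kN/m over full span:
  M_1 = wLx/2 - wL²/12 - wx²/2 = (-20)·4·(16/5)/2 - (-20)·4²/12 - (-20)·(16/5)²/2 = 16/15 kN·m
Load 2 — triangular load w₀=-3 kN/m (0→w₀ over full span):
  M_2 = 3w₀Lx/20 - w₀L²/30 - w₀x³/(6L) = 3·(-3)·4·(16/5)/20 - (-3)·4²/30 - (-3)·(16/5)³/(6·4) = -8/125 kN·m
Load 3 — point force P=2 kN at a=8/3 m (b=L-a=4/3):
  M_3 = Pa²(a+3b)(L-x)/L³ - Pa²b/L²  [x>a] = 2·(8/3)²·((8/3)+3·(4/3))·(4-(16/5))/4³ - 2·(8/3)²·(4/3)/4² = 0 kN·m
Superposition: M = Σ M_i = 376/375 kN·m ≈ 1.002667 kN·m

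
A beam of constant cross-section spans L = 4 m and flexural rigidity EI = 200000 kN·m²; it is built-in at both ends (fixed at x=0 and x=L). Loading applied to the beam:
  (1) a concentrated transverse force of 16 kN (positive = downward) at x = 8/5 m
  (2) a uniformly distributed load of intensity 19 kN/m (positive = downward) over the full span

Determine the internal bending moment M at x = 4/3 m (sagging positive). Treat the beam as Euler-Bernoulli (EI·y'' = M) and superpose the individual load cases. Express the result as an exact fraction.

Load 1 — point force P=16 kN at a=8/5 m (b=L-a=12/5):
  M_1 = Pb²(3a+b)x/L³ - Pab²/L²  [x≤a] = 16·(12/5)²·(3·(8/5)+(12/5))·(4/3)/4³ - 16·(8/5)·(12/5)²/4² = 576/125 kN·m
Load 2 — uniform load w=19 kN/m over full span:
  M_2 = wLx/2 - wL²/12 - wx²/2 = 19·4·(4/3)/2 - 19·4²/12 - 19·(4/3)²/2 = 76/9 kN·m
Superposition: M = Σ M_i = 14684/1125 kN·m ≈ 13.052444 kN·m

M(4/3) = 14684/1125 kN·m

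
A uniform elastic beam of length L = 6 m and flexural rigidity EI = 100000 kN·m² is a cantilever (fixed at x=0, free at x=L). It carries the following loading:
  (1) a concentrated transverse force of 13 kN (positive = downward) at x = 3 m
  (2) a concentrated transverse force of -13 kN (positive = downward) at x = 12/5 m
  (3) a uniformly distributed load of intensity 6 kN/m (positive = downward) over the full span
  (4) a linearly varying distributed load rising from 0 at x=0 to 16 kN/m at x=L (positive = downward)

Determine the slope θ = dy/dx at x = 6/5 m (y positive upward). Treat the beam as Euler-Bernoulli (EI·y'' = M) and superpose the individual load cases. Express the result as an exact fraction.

θ(6/5) = -97137/31250000 rad

Load 1 — point force P=13 kN at a=3 m (b=L-a=3):
  θ_1 = -Px(2a-x)/(2EI)  [x≤a] = -13·(6/5)·(2·3-(6/5))/(2·100000) = -117/312500 rad
Load 2 — point force P=-13 kN at a=12/5 m (b=L-a=18/5):
  θ_2 = -Px(2a-x)/(2EI)  [x≤a] = -(-13)·(6/5)·(2·(12/5)-(6/5))/(2·100000) = 351/1250000 rad
Load 3 — uniform load w=6 kN/m over full span:
  θ_3 = -wx(x²-3Lx+3L²)/(6EI) = -6·(6/5)·((6/5)²-3·6·(6/5)+3·6²)/(6·100000) = -1647/1562500 rad
Load 4 — triangular load w₀=16 kN/m (0→w₀ over full span):
  θ_4 = (w₀Lx²/4-w₀L²x/3-w₀x⁴/(24L))/EI = (16·6·(6/5)²/4-16·6²·(6/5)/3-16·(6/5)⁴/(24·6))/100000 = -7659/3906250 rad
Superposition: θ = Σ θ_i = -97137/31250000 rad ≈ -0.003108 rad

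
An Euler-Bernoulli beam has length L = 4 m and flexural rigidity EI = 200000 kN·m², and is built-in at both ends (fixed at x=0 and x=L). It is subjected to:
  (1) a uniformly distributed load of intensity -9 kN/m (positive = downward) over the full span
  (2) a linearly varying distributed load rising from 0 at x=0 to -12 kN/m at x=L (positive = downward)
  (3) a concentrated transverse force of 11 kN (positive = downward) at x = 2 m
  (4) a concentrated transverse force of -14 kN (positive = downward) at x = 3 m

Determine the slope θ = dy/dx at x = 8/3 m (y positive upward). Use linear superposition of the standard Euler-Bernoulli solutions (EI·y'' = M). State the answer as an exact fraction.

Load 1 — uniform load w=-9 kN/m over full span:
  θ_1 = -wx(L-x)(L-2x)/(12EI) = -(-9)·(8/3)·(4-(8/3))·(4-2·(8/3))/(12·200000) = -1/56250 rad
Load 2 — triangular load w₀=-12 kN/m (0→w₀ over full span):
  θ_2 = -w₀(2x(L-x)(L-2x)(x+2L)+x²(L-x)²)/(120LEI) = -(-12)·(2·(8/3)·(4-(8/3))·(4-2·(8/3))·((8/3)+2·4)+(8/3)²·(4-(8/3))²)/(120·4·200000) = -14/1265625 rad
Load 3 — point force P=11 kN at a=2 m (b=L-a=2):
  θ_3 = Pa²(L-x)(2bL-(3b+a)(L-x))/(2L³EI)  [x>a] = 11·2²·(4-(8/3))·(2·2·4-(3·2+2)·(4-(8/3)))/(2·4³·200000) = 11/900000 rad
Load 4 — point force P=-14 kN at a=3 m (b=L-a=1):
  θ_4 = -Pb²x(2aL-(3a+b)x)/(2L³EI)  [x≤a] = -(-14)·1²·(8/3)·(2·3·4-(3·3+1)·(8/3))/(2·4³·200000) = -7/1800000 rad
Superposition: θ = Σ θ_i = -1661/81000000 rad ≈ -0.000021 rad

θ(8/3) = -1661/81000000 rad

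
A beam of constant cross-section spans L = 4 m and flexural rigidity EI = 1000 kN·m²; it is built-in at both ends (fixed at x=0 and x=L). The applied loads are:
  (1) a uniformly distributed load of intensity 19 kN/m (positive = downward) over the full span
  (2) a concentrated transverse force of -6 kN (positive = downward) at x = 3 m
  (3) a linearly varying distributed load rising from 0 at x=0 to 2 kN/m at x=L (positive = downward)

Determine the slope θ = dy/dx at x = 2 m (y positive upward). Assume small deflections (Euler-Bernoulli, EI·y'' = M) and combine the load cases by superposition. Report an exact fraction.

Load 1 — uniform load w=19 kN/m over full span:
  θ_1 = -wx(L-x)(L-2x)/(12EI) = -19·2·(4-2)·(4-2·2)/(12·1000) = 0 rad
Load 2 — point force P=-6 kN at a=3 m (b=L-a=1):
  θ_2 = -Pb²x(2aL-(3a+b)x)/(2L³EI)  [x≤a] = -(-6)·1²·2·(2·3·4-(3·3+1)·2)/(2·4³·1000) = 3/8000 rad
Load 3 — triangular load w₀=2 kN/m (0→w₀ over full span):
  θ_3 = -w₀(2x(L-x)(L-2x)(x+2L)+x²(L-x)²)/(120LEI) = -2·(2·2·(4-2)·(4-2·2)·(2+2·4)+2²·(4-2)²)/(120·4·1000) = -1/15000 rad
Superposition: θ = Σ θ_i = 37/120000 rad ≈ 0.000308 rad

θ(2) = 37/120000 rad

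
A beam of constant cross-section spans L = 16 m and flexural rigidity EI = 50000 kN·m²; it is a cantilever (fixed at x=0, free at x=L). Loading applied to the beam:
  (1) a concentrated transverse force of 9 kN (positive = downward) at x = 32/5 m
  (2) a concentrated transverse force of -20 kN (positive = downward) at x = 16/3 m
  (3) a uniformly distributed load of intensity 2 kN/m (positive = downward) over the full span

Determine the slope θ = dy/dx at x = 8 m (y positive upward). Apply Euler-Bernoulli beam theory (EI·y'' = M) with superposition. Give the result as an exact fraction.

Load 1 — point force P=9 kN at a=32/5 m (b=L-a=48/5):
  θ_1 = -Pa²/(2EI)  [x>a] = -9·(32/5)²/(2·50000) = -288/78125 rad
Load 2 — point force P=-20 kN at a=16/3 m (b=L-a=32/3):
  θ_2 = -Pa²/(2EI)  [x>a] = -(-20)·(16/3)²/(2·50000) = 32/5625 rad
Load 3 — uniform load w=2 kN/m over full span:
  θ_3 = -wx(x²-3Lx+3L²)/(6EI) = -2·8·(8²-3·16·8+3·16²)/(6·50000) = -224/9375 rad
Superposition: θ = Σ θ_i = -15392/703125 rad ≈ -0.021891 rad

θ(8) = -15392/703125 rad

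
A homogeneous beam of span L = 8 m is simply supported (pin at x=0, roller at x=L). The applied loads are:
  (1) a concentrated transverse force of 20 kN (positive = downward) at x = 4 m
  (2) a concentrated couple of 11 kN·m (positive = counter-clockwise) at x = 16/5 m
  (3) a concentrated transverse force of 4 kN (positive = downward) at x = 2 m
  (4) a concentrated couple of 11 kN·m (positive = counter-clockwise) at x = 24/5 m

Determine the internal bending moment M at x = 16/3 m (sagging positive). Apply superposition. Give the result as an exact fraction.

Load 1 — point force P=20 kN at a=4 m (b=L-a=4):
  M_1 = Pa(L-x)/L  [x>a] = 20·4·(8-(16/3))/8 = 80/3 kN·m
Load 2 — applied couple M₀=11 kN·m at a=16/5 m (b=L-a=24/5):
  M_2 = M₀x/L - M₀  [x>a] = 11·(16/3)/8 - 11 = -11/3 kN·m
Load 3 — point force P=4 kN at a=2 m (b=L-a=6):
  M_3 = Pa(L-x)/L  [x>a] = 4·2·(8-(16/3))/8 = 8/3 kN·m
Load 4 — applied couple M₀=11 kN·m at a=24/5 m (b=L-a=16/5):
  M_4 = M₀x/L - M₀  [x>a] = 11·(16/3)/8 - 11 = -11/3 kN·m
Superposition: M = Σ M_i = 22 kN·m ≈ 22.000000 kN·m

M(16/3) = 22 kN·m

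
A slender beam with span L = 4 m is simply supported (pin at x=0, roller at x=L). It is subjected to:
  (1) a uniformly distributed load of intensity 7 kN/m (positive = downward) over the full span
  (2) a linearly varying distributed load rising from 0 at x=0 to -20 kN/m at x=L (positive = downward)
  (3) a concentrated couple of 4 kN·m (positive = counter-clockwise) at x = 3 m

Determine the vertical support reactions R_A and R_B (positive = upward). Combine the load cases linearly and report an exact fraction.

Load 1 — uniform load w=7 kN/m over full span:
  R_A = wL/2 = 7·4/2 = 14 kN
  R_B = wL/2 = 7·4/2 = 14 kN
Load 2 — triangular load w₀=-20 kN/m (0→w₀ over full span):
  R_A = w₀L/6 = (-20)·4/6 = -40/3 kN
  R_B = w₀L/3 = (-20)·4/3 = -80/3 kN
Load 3 — applied couple M₀=4 kN·m at a=3 m (b=L-a=1):
  R_A = M₀/L = 4/4 = 1 kN
  R_B = -M₀/L = -4/4 = -1 kN
Superposition: R_A = 5/3 kN, R_B = -41/3 kN

R_A = 5/3 kN, R_B = -41/3 kN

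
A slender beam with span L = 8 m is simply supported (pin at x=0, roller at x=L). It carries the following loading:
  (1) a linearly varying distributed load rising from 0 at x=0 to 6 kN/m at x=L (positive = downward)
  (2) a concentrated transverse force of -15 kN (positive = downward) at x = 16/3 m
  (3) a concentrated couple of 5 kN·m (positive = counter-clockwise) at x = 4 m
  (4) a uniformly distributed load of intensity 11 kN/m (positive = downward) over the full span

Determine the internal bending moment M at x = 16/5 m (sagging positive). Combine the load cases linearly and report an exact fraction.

Load 1 — triangular load w₀=6 kN/m (0→w₀ over full span):
  M_1 = w₀Lx/6 - w₀x³/(6L) = 6·8·(16/5)/6 - 6·(16/5)³/(6·8) = 2688/125 kN·m
Load 2 — point force P=-15 kN at a=16/3 m (b=L-a=8/3):
  M_2 = Pbx/L  [x≤a] = (-15)·(8/3)·(16/5)/8 = -16 kN·m
Load 3 — applied couple M₀=5 kN·m at a=4 m (b=L-a=4):
  M_3 = M₀x/L  [x≤a] = 5·(16/5)/8 = 2 kN·m
Load 4 — uniform load w=11 kN/m over full span:
  M_4 = wx(L-x)/2 = 11·(16/5)·(8-(16/5))/2 = 2112/25 kN·m
Superposition: M = Σ M_i = 11498/125 kN·m ≈ 91.984000 kN·m

M(16/5) = 11498/125 kN·m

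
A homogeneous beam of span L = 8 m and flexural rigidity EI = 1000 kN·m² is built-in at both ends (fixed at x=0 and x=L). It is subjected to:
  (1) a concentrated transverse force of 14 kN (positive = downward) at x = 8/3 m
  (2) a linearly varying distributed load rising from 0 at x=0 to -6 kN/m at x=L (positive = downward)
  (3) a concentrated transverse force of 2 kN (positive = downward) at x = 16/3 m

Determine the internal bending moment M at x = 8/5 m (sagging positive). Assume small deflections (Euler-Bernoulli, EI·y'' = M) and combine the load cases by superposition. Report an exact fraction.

Load 1 — point force P=14 kN at a=8/3 m (b=L-a=16/3):
  M_1 = Pb²(3a+b)x/L³ - Pab²/L²  [x≤a] = 14·(16/3)²·(3·(8/3)+(16/3))·(8/5)/8³ - 14·(8/3)·(16/3)²/8² = 0 kN·m
Load 2 — triangular load w₀=-6 kN/m (0→w₀ over full span):
  M_2 = 3w₀Lx/20 - w₀L²/30 - w₀x³/(6L) = 3·(-6)·8·(8/5)/20 - (-6)·8²/30 - (-6)·(8/5)³/(6·8) = 224/125 kN·m
Load 3 — point force P=2 kN at a=16/3 m (b=L-a=8/3):
  M_3 = Pb²(3a+b)x/L³ - Pab²/L²  [x≤a] = 2·(8/3)²·(3·(16/3)+(8/3))·(8/5)/8³ - 2·(16/3)·(8/3)²/8² = -16/45 kN·m
Superposition: M = Σ M_i = 1616/1125 kN·m ≈ 1.436444 kN·m

M(8/5) = 1616/1125 kN·m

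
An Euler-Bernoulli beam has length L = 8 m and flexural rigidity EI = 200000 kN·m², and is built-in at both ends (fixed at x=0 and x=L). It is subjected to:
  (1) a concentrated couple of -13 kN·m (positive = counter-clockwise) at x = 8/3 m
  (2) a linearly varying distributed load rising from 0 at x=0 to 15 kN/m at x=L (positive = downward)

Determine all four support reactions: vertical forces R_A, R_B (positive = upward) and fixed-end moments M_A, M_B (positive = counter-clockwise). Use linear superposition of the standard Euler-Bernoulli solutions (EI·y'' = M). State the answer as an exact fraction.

R_A = 95/6 kN, M_A = 32 kN·m, R_B = 265/6 kN, M_B = -157/3 kN·m

Load 1 — applied couple M₀=-13 kN·m at a=8/3 m (b=L-a=16/3):
  R_A = 6M₀ab/L³ = 6·(-13)·(8/3)·(16/3)/8³ = -13/6 kN
  M_A = M₀b(2a-b)/L² = (-13)·(16/3)·(2·(8/3)-(16/3))/8² = 0 kN·m
  R_B = -6M₀ab/L³ = -6·(-13)·(8/3)·(16/3)/8³ = 13/6 kN
  M_B = M₀a(2b-a)/L² = (-13)·(8/3)·(2·(16/3)-(8/3))/8² = -13/3 kN·m
Load 2 — triangular load w₀=15 kN/m (0→w₀ over full span):
  R_A = 3w₀L/20 = 3·15·8/20 = 18 kN
  M_A = w₀L²/30 = 15·8²/30 = 32 kN·m
  R_B = 7w₀L/20 = 7·15·8/20 = 42 kN
  M_B = -w₀L²/20 = -15·8²/20 = -48 kN·m
Superposition: R_A = 95/6 kN, M_A = 32 kN·m, R_B = 265/6 kN, M_B = -157/3 kN·m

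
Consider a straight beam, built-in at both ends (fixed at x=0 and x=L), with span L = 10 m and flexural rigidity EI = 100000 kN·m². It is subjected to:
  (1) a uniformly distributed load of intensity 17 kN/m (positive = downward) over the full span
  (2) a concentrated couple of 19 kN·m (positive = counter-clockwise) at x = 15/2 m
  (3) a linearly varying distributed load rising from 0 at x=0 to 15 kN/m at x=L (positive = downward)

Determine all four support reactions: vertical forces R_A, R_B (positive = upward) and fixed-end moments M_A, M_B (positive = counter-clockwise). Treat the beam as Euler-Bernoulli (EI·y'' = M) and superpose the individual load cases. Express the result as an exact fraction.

R_A = 8771/80 kN, M_A = 9485/48 kN·m, R_B = 10829/80 kN, M_B = -10571/48 kN·m

Load 1 — uniform load w=17 kN/m over full span:
  R_A = wL/2 = 17·10/2 = 85 kN
  M_A = wL²/12 = 17·10²/12 = 425/3 kN·m
  R_B = wL/2 = 17·10/2 = 85 kN
  M_B = -wL²/12 = -17·10²/12 = -425/3 kN·m
Load 2 — applied couple M₀=19 kN·m at a=15/2 m (b=L-a=5/2):
  R_A = 6M₀ab/L³ = 6·19·(15/2)·(5/2)/10³ = 171/80 kN
  M_A = M₀b(2a-b)/L² = 19·(5/2)·(2·(15/2)-(5/2))/10² = 95/16 kN·m
  R_B = -6M₀ab/L³ = -6·19·(15/2)·(5/2)/10³ = -171/80 kN
  M_B = M₀a(2b-a)/L² = 19·(15/2)·(2·(5/2)-(15/2))/10² = -57/16 kN·m
Load 3 — triangular load w₀=15 kN/m (0→w₀ over full span):
  R_A = 3w₀L/20 = 3·15·10/20 = 45/2 kN
  M_A = w₀L²/30 = 15·10²/30 = 50 kN·m
  R_B = 7w₀L/20 = 7·15·10/20 = 105/2 kN
  M_B = -w₀L²/20 = -15·10²/20 = -75 kN·m
Superposition: R_A = 8771/80 kN, M_A = 9485/48 kN·m, R_B = 10829/80 kN, M_B = -10571/48 kN·m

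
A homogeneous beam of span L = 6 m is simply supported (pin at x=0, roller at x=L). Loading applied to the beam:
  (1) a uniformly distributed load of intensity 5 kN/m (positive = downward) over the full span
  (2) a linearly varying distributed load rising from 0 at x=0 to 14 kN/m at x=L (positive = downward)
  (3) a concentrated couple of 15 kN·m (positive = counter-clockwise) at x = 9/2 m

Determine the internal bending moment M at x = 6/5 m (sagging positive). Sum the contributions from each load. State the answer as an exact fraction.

M(6/5) = 4191/125 kN·m

Load 1 — uniform load w=5 kN/m over full span:
  M_1 = wx(L-x)/2 = 5·(6/5)·(6-(6/5))/2 = 72/5 kN·m
Load 2 — triangular load w₀=14 kN/m (0→w₀ over full span):
  M_2 = w₀Lx/6 - w₀x³/(6L) = 14·6·(6/5)/6 - 14·(6/5)³/(6·6) = 2016/125 kN·m
Load 3 — applied couple M₀=15 kN·m at a=9/2 m (b=L-a=3/2):
  M_3 = M₀x/L  [x≤a] = 15·(6/5)/6 = 3 kN·m
Superposition: M = Σ M_i = 4191/125 kN·m ≈ 33.528000 kN·m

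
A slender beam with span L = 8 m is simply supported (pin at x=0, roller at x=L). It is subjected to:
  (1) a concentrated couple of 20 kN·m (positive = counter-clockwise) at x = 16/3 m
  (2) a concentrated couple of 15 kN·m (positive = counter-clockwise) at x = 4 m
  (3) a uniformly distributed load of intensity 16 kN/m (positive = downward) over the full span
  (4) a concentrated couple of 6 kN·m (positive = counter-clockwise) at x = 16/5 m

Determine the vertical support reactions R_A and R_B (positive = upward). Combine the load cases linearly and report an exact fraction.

Load 1 — applied couple M₀=20 kN·m at a=16/3 m (b=L-a=8/3):
  R_A = M₀/L = 20/8 = 5/2 kN
  R_B = -M₀/L = -20/8 = -5/2 kN
Load 2 — applied couple M₀=15 kN·m at a=4 m (b=L-a=4):
  R_A = M₀/L = 15/8 kN
  R_B = -M₀/L = -15/8 kN
Load 3 — uniform load w=16 kN/m over full span:
  R_A = wL/2 = 16·8/2 = 64 kN
  R_B = wL/2 = 16·8/2 = 64 kN
Load 4 — applied couple M₀=6 kN·m at a=16/5 m (b=L-a=24/5):
  R_A = M₀/L = 6/8 = 3/4 kN
  R_B = -M₀/L = -6/8 = -3/4 kN
Superposition: R_A = 553/8 kN, R_B = 471/8 kN

R_A = 553/8 kN, R_B = 471/8 kN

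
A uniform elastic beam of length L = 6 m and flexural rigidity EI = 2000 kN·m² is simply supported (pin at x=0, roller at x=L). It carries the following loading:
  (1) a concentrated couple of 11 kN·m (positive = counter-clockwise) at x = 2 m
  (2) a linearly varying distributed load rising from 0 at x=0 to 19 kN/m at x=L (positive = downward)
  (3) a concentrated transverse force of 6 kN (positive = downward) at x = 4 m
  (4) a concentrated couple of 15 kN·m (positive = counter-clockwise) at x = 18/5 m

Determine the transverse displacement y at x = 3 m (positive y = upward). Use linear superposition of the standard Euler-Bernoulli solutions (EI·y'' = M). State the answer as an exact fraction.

y(3) = -14537/160000 m

Load 1 — applied couple M₀=11 kN·m at a=2 m (b=L-a=4):
  y_1 = (M₀x³/(6L)-M₀(x-a)²/2+C₁x)/EI  [x>a] with C₁=M₀(3b²-L²)/(6L)=11/3 = (11·3³/(6·6)-11·(3-2)²/2+(11/3)·3)/2000 = 11/1600 m
Load 2 — triangular load w₀=19 kN/m (0→w₀ over full span):
  y_2 = -w₀x(7L⁴-10L²x²+3x⁴)/(360LEI) = -19·3·(7·6⁴-10·6²·3²+3·3⁴)/(360·6·2000) = -513/6400 m
Load 3 — point force P=6 kN at a=4 m (b=L-a=2):
  y_3 = -Pbx(L²-b²-x²)/(6LEI)  [x≤a] = -6·2·3·(6²-2²-3²)/(6·6·2000) = -23/2000 m
Load 4 — applied couple M₀=15 kN·m at a=18/5 m (b=L-a=12/5):
  y_4 = (M₀x³/(6L)+C₁x)/EI  [x≤a] with C₁=M₀(3b²-L²)/(6L)=-39/5 = (15·3³/(6·6)+(-39/5)·3)/2000 = -243/40000 m
Superposition: y = Σ y_i = -14537/160000 m ≈ -0.090856 m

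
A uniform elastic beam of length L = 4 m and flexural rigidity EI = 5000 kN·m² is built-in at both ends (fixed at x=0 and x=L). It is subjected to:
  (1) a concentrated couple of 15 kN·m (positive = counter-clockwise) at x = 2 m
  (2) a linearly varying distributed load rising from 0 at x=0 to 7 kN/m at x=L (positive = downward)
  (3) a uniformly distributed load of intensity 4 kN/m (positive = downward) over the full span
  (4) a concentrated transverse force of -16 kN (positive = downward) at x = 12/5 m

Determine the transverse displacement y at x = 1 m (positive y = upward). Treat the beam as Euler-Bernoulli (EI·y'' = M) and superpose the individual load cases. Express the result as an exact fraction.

Load 1 — applied couple M₀=15 kN·m at a=2 m (b=L-a=2):
  y_1 = (R_Ax³/6 - M_Ax²/2)/EI  [x≤a] with R_A=45/8, M_A=15/4 = ((45/8)·1³/6 - (15/4)·1²/2)/5000 = -3/16000 m
Load 2 — triangular load w₀=7 kN/m (0→w₀ over full span):
  y_2 = -w₀x²(L-x)²(x+2L)/(120LEI) = -7·1²·(4-1)²·(1+2·4)/(120·4·5000) = -189/800000 m
Load 3 — uniform load w=4 kN/m over full span:
  y_3 = -wx²(L-x)²/(24EI) = -4·1²·(4-1)²/(24·5000) = -3/10000 m
Load 4 — point force P=-16 kN at a=12/5 m (b=L-a=8/5):
  y_4 = -Pb²x²(3aL-(3a+b)x)/(6L³EI)  [x≤a] = -(-16)·(8/5)²·1²·(3·(12/5)·4-(3·(12/5)+(8/5))·1)/(6·4³·5000) = 4/9375 m
Superposition: y = Σ y_i = -713/2400000 m ≈ -0.000297 m

y(1) = -713/2400000 m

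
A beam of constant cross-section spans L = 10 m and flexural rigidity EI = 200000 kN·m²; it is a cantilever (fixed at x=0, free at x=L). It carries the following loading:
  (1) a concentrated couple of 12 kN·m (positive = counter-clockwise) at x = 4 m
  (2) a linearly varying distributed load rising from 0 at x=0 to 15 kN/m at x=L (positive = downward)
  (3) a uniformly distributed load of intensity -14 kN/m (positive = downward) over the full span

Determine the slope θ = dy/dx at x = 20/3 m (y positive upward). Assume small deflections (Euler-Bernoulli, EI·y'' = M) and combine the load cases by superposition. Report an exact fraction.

θ(20/3) = 5111/2025000 rad

Load 1 — applied couple M₀=12 kN·m at a=4 m (b=L-a=6):
  θ_1 = M₀a/EI  [x>a] = 12·4/200000 = 3/12500 rad
Load 2 — triangular load w₀=15 kN/m (0→w₀ over full span):
  θ_2 = (w₀Lx²/4-w₀L²x/3-w₀x⁴/(24L))/EI = (15·10·(20/3)²/4-15·10²·(20/3)/3-15·(20/3)⁴/(24·10))/200000 = -29/3240 rad
Load 3 — uniform load w=-14 kN/m over full span:
  θ_3 = -wx(x²-3Lx+3L²)/(6EI) = -(-14)·(20/3)·((20/3)²-3·10·(20/3)+3·10²)/(6·200000) = 91/8100 rad
Superposition: θ = Σ θ_i = 5111/2025000 rad ≈ 0.002524 rad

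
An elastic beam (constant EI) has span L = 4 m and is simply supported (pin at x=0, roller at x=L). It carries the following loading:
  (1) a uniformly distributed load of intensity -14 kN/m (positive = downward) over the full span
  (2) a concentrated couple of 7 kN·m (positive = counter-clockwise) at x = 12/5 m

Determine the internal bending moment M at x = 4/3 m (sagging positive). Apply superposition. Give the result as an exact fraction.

M(4/3) = -203/9 kN·m

Load 1 — uniform load w=-14 kN/m over full span:
  M_1 = wx(L-x)/2 = (-14)·(4/3)·(4-(4/3))/2 = -224/9 kN·m
Load 2 — applied couple M₀=7 kN·m at a=12/5 m (b=L-a=8/5):
  M_2 = M₀x/L  [x≤a] = 7·(4/3)/4 = 7/3 kN·m
Superposition: M = Σ M_i = -203/9 kN·m ≈ -22.555556 kN·m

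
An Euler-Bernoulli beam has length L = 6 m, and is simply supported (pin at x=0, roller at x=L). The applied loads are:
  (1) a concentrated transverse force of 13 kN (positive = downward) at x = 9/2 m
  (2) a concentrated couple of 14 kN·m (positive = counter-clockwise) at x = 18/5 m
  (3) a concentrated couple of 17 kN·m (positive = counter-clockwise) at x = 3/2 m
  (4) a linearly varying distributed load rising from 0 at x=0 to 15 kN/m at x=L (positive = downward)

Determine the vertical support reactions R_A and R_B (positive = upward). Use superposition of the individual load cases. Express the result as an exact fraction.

R_A = 281/12 kN, R_B = 415/12 kN

Load 1 — point force P=13 kN at a=9/2 m (b=L-a=3/2):
  R_A = Pb/L = 13·(3/2)/6 = 13/4 kN
  R_B = Pa/L = 13·(9/2)/6 = 39/4 kN
Load 2 — applied couple M₀=14 kN·m at a=18/5 m (b=L-a=12/5):
  R_A = M₀/L = 14/6 = 7/3 kN
  R_B = -M₀/L = -14/6 = -7/3 kN
Load 3 — applied couple M₀=17 kN·m at a=3/2 m (b=L-a=9/2):
  R_A = M₀/L = 17/6 kN
  R_B = -M₀/L = -17/6 kN
Load 4 — triangular load w₀=15 kN/m (0→w₀ over full span):
  R_A = w₀L/6 = 15·6/6 = 15 kN
  R_B = w₀L/3 = 15·6/3 = 30 kN
Superposition: R_A = 281/12 kN, R_B = 415/12 kN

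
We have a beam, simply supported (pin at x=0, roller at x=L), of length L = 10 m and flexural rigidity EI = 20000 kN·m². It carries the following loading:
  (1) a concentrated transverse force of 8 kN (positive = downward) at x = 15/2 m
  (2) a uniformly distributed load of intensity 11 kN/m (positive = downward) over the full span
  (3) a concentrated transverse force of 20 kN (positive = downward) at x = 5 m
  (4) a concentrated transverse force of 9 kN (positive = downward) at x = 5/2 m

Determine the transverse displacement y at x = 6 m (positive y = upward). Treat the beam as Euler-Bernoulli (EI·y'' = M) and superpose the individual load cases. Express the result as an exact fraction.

y(6) = -47747/480000 m

Load 1 — point force P=8 kN at a=15/2 m (b=L-a=5/2):
  y_1 = -Pbx(L²-b²-x²)/(6LEI)  [x≤a] = -8·(5/2)·6·(10²-(5/2)²-6²)/(6·10·20000) = -231/40000 m
Load 2 — uniform load w=11 kN/m over full span:
  y_2 = -wx(L³-2Lx²+x³)/(24EI) = -11·6·(10³-2·10·6²+6³)/(24·20000) = -341/5000 m
Load 3 — point force P=20 kN at a=5 m (b=L-a=5):
  y_3 = -Pa(L-x)(2Lx-a²-x²)/(6LEI)  [x>a] = -20·5·(10-6)·(2·10·6-5²-6²)/(6·10·20000) = -59/3000 m
Load 4 — point force P=9 kN at a=5/2 m (b=L-a=15/2):
  y_4 = -Pa(L-x)(2Lx-a²-x²)/(6LEI)  [x>a] = -9·(5/2)·(10-6)·(2·10·6-(5/2)²-6²)/(6·10·20000) = -933/160000 m
Superposition: y = Σ y_i = -47747/480000 m ≈ -0.099473 m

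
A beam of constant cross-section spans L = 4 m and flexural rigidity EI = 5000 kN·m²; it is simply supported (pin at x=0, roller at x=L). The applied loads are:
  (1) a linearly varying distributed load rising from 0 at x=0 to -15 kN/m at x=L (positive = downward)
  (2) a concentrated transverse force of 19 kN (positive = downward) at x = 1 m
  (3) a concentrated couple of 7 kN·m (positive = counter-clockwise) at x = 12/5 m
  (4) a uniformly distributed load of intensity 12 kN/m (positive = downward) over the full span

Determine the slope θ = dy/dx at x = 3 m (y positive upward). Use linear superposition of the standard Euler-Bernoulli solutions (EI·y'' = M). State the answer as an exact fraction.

Load 1 — triangular load w₀=-15 kN/m (0→w₀ over full span):
  θ_1 = -w₀(7L⁴-30L²x²+15x⁴)/(360LEI) = -(-15)·(7·4⁴-30·4²·3²+15·3⁴)/(360·4·5000) = -1313/480000 rad
Load 2 — point force P=19 kN at a=1 m (b=L-a=3):
  θ_2 = -Pa(2L²-6Lx+3x²+a²)/(6LEI)  [x>a] = -19·1·(2·4²-6·4·3+3·3²+1²)/(6·4·5000) = 19/10000 rad
Load 3 — applied couple M₀=7 kN·m at a=12/5 m (b=L-a=8/5):
  θ_3 = (M₀x²/(2L)-M₀(x-a)+C₁)/EI  [x>a] with C₁=M₀(3b²-L²)/(6L)=-182/75 = (7·3²/(2·4)-7·(3-(12/5))+(-182/75))/5000 = 749/3000000 rad
Load 4 — uniform load w=12 kN/m over full span:
  θ_4 = -w(L³-6Lx²+4x³)/(24EI) = -12·(4³-6·4·3²+4·3³)/(24·5000) = 11/2500 rad
Superposition: θ = Σ θ_i = 15257/4000000 rad ≈ 0.003814 rad

θ(3) = 15257/4000000 rad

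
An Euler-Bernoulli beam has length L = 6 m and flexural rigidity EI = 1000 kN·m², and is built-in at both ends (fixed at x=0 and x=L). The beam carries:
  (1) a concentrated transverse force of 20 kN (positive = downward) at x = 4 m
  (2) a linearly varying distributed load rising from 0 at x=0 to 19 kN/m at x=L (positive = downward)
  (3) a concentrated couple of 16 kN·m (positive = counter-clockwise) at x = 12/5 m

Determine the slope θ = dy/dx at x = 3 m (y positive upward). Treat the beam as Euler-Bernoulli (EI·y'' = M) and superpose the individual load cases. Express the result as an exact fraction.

θ(3) = -4261/1200000 rad

Load 1 — point force P=20 kN at a=4 m (b=L-a=2):
  θ_1 = -Pb²x(2aL-(3a+b)x)/(2L³EI)  [x≤a] = -20·2²·3·(2·4·6-(3·4+2)·3)/(2·6³·1000) = -1/300 rad
Load 2 — triangular load w₀=19 kN/m (0→w₀ over full span):
  θ_2 = -w₀(2x(L-x)(L-2x)(x+2L)+x²(L-x)²)/(120LEI) = -19·(2·3·(6-3)·(6-2·3)·(3+2·6)+3²·(6-3)²)/(120·6·1000) = -171/80000 rad
Load 3 — applied couple M₀=16 kN·m at a=12/5 m (b=L-a=18/5):
  θ_3 = (R_Ax²/2 - M_Ax - M₀(x-a))/EI  [x>a] with R_A=96/25, M_A=48/25 = ((96/25)·3²/2 - (48/25)·3 - 16·(3-(12/5)))/1000 = 6/3125 rad
Superposition: θ = Σ θ_i = -4261/1200000 rad ≈ -0.003551 rad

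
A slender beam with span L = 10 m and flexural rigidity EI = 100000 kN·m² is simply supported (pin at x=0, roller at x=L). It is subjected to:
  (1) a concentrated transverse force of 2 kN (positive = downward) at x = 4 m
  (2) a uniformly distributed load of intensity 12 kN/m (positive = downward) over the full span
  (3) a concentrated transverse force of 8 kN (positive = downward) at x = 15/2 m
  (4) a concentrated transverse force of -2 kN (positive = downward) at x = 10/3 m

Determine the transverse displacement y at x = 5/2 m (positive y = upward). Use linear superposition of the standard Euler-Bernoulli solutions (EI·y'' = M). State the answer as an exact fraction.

Load 1 — point force P=2 kN at a=4 m (b=L-a=6):
  y_1 = -Pbx(L²-b²-x²)/(6LEI)  [x≤a] = -2·6·(5/2)·(10²-6²-(5/2)²)/(6·10·100000) = -231/800000 m
Load 2 — uniform load w=12 kN/m over full span:
  y_2 = -wx(L³-2Lx²+x³)/(24EI) = -12·(5/2)·(10³-2·10·(5/2)²+(5/2)³)/(24·100000) = -57/5120 m
Load 3 — point force P=8 kN at a=15/2 m (b=L-a=5/2):
  y_3 = -Pbx(L²-b²-x²)/(6LEI)  [x≤a] = -8·(5/2)·(5/2)·(10²-(5/2)²-(5/2)²)/(6·10·100000) = -7/9600 m
Load 4 — point force P=-2 kN at a=10/3 m (b=L-a=20/3):
  y_4 = -Pbx(L²-b²-x²)/(6LEI)  [x≤a] = -(-2)·(20/3)·(5/2)·(10²-(20/3)²-(5/2)²)/(6·10·100000) = 71/259200 m
Superposition: y = Σ y_i = -3078469/259200000 m ≈ -0.011877 m

y(5/2) = -3078469/259200000 m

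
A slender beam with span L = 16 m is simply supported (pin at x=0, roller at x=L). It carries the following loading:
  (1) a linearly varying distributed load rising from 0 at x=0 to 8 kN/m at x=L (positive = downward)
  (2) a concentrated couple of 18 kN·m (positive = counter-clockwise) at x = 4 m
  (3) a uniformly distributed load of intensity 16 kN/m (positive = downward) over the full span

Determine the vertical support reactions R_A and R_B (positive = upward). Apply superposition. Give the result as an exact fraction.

R_A = 3611/24 kN, R_B = 4069/24 kN

Load 1 — triangular load w₀=8 kN/m (0→w₀ over full span):
  R_A = w₀L/6 = 8·16/6 = 64/3 kN
  R_B = w₀L/3 = 8·16/3 = 128/3 kN
Load 2 — applied couple M₀=18 kN·m at a=4 m (b=L-a=12):
  R_A = M₀/L = 18/16 = 9/8 kN
  R_B = -M₀/L = -18/16 = -9/8 kN
Load 3 — uniform load w=16 kN/m over full span:
  R_A = wL/2 = 16·16/2 = 128 kN
  R_B = wL/2 = 16·16/2 = 128 kN
Superposition: R_A = 3611/24 kN, R_B = 4069/24 kN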